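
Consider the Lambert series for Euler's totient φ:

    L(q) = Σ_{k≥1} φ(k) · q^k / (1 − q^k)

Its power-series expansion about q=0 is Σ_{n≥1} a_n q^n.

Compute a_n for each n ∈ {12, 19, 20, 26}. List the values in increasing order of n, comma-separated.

d|12:{1,2,3,4,6,12}  Σφ=1+1+2+2+2+4=12
q^19  k|19↦φ(k): 1:1 19:18  a_19=19
n=20: 20·1 10·2 5·4 4·5 2·10 1·20  φ→[8+4+4+2+1+1]=20
[q^26] φ(26)=12,φ(13)=12,φ(2)=1,φ(1)=1 ⇒ 26

12, 19, 20, 26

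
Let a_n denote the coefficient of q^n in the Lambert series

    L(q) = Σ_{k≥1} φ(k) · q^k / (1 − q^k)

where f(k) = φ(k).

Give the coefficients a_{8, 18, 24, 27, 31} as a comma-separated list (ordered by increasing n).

d|8:{8,4,2,1}  Σφ=4+2+1+1=8
[q^18] φ(1)=1,φ(2)=1,φ(3)=2,φ(6)=2,φ(9)=6,φ(18)=6 ⇒ 18
[q^24] φ(24)=8,φ(12)=4,φ(8)=4,φ(6)=2,φ(4)=2,φ(3)=2,φ(2)=1,φ(1)=1 ⇒ 24
[q^27] φ(1)=1,φ(3)=2,φ(9)=6,φ(27)=18 ⇒ 27
n=31: 1·31 31·1  φ→[1+30]=31

8, 18, 24, 27, 31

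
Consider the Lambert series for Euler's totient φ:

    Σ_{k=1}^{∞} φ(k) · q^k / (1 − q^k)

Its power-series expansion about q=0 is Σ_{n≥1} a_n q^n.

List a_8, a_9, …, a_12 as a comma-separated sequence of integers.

q^8  k|8↦φ(k): 1:1 2:1 4:2 8:4  a_8=8
q^9  k|9↦φ(k): 1:1 3:2 9:6  a_9=9
[q^10] φ(1)=1,φ(2)=1,φ(5)=4,φ(10)=4 ⇒ 10
n=11: 11·1 1·11  φ→[10+1]=11
[q^12] φ(1)=1,φ(2)=1,φ(3)=2,φ(4)=2,φ(6)=2,φ(12)=4 ⇒ 12

8, 9, 10, 11, 12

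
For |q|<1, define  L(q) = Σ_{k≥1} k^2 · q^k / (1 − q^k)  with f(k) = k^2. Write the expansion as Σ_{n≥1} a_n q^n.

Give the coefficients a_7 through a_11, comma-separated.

50, 85, 91, 130, 122

q^7  k|7↦f(k): 1:1 7:49  a_7=50
n=8: 8·1 4·2 2·4 1·8  f→[64+16+4+1]=85
q^9  k|9↦f(k): 9:81 3:9 1:1  a_9=91
d|10:{10,5,2,1}  Σf=100+25+4+1=130
[q^11] f(1)=1,f(11)=121 ⇒ 122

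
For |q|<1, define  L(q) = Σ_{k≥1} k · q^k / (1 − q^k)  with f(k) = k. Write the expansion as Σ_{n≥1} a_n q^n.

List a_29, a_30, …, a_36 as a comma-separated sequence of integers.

30, 72, 32, 63, 48, 54, 48, 91

d|29:{29,1}  Σf=29+1=30
q^30  k|30↦f(k): 1:1 2:2 3:3 5:5 6:6 10:10 15:15 30:30  a_30=72
d|31:{1,31}  Σf=1+31=32
n=32: 1·32 2·16 4·8 8·4 16·2 32·1  f→[1+2+4+8+16+32]=63
q^33  k|33↦f(k): 33:33 11:11 3:3 1:1  a_33=48
n=34: 1·34 2·17 17·2 34·1  f→[1+2+17+34]=54
n=35: 1·35 5·7 7·5 35·1  f→[1+5+7+35]=48
[q^36] f(1)=1,f(2)=2,f(3)=3,f(4)=4,f(6)=6,f(9)=9,f(12)=12,f(18)=18,f(36)=36 ⇒ 91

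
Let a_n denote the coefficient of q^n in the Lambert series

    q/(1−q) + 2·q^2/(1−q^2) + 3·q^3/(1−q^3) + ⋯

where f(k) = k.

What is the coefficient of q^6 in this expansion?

a_6 = 12

n=6: 1·6 2·3 3·2 6·1  f→[1+2+3+6]=12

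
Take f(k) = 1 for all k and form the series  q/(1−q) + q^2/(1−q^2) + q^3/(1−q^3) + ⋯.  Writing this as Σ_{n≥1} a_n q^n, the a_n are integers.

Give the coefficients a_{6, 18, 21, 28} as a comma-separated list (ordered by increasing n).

q^6  k|6↦f(k): 6:1 3:1 2:1 1:1  a_6=4
d|18:{1,2,3,6,9,18}  Σf=1+1+1+1+1+1=6
[q^21] f(21)=1,f(7)=1,f(3)=1,f(1)=1 ⇒ 4
d|28:{1,2,4,7,14,28}  Σf=1+1+1+1+1+1=6

4, 6, 4, 6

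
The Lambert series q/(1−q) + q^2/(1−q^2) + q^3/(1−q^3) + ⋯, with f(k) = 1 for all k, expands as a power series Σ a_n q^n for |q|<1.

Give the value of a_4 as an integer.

q^4  k|4↦f(k): 4:1 2:1 1:1  a_4=3

a_4 = 3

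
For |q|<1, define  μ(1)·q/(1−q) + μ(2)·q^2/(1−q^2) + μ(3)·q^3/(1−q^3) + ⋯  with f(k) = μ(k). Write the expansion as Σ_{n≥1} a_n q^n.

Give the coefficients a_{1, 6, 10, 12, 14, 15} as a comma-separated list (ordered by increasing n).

1, 0, 0, 0, 0, 0

q^1  k|1↦μ(k): 1:1  a_1=1
n=6: 1·6 2·3 3·2 6·1  μ→[1+(-1)+(-1)+1]=0
q^10  k|10↦μ(k): 1:1 2:-1 5:-1 10:1  a_10=0
d|12:{1,2,3,4,6,12}  Σμ=1+(-1)+(-1)+0+1+0=0
n=14: 14·1 7·2 2·7 1·14  μ→[1+(-1)+(-1)+1]=0
d|15:{1,3,5,15}  Σμ=1+(-1)+(-1)+1=0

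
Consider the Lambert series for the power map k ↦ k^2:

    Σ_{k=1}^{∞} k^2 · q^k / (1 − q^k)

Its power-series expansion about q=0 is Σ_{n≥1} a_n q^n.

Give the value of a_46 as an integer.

a_46 = 2650

d|46:{1,2,23,46}  Σf=1+4+529+2116=2650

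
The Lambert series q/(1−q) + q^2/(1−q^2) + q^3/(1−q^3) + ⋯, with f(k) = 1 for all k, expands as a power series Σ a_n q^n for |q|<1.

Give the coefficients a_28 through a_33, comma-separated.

d|28:{28,14,7,4,2,1}  Σf=1+1+1+1+1+1=6
d|29:{1,29}  Σf=1+1=2
d|30:{1,2,3,5,6,10,15,30}  Σf=1+1+1+1+1+1+1+1=8
[q^31] f(1)=1,f(31)=1 ⇒ 2
[q^32] f(32)=1,f(16)=1,f(8)=1,f(4)=1,f(2)=1,f(1)=1 ⇒ 6
q^33  k|33↦f(k): 33:1 11:1 3:1 1:1  a_33=4

6, 2, 8, 2, 6, 4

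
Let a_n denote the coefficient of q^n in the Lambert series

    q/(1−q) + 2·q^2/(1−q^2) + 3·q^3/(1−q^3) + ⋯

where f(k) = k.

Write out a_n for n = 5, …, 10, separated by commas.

d|5:{5,1}  Σf=5+1=6
q^6  k|6↦f(k): 1:1 2:2 3:3 6:6  a_6=12
[q^7] f(1)=1,f(7)=7 ⇒ 8
[q^8] f(8)=8,f(4)=4,f(2)=2,f(1)=1 ⇒ 15
[q^9] f(9)=9,f(3)=3,f(1)=1 ⇒ 13
d|10:{10,5,2,1}  Σf=10+5+2+1=18

6, 12, 8, 15, 13, 18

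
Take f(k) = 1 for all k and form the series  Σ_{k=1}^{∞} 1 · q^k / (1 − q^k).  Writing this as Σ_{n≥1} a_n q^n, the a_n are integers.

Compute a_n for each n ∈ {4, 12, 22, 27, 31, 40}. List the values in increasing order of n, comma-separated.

d|4:{1,2,4}  Σf=1+1+1=3
q^12  k|12↦f(k): 12:1 6:1 4:1 3:1 2:1 1:1  a_12=6
n=22: 1·22 2·11 11·2 22·1  f→[1+1+1+1]=4
n=27: 1·27 3·9 9·3 27·1  f→[1+1+1+1]=4
q^31  k|31↦f(k): 1:1 31:1  a_31=2
q^40  k|40↦f(k): 1:1 2:1 4:1 5:1 8:1 10:1 20:1 40:1  a_40=8

3, 6, 4, 4, 2, 8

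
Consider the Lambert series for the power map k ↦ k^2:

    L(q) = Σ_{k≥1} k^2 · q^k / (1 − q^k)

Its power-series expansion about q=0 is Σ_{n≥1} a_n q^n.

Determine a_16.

a_16 = 341

q^16  k|16↦f(k): 1:1 2:4 4:16 8:64 16:256  a_16=341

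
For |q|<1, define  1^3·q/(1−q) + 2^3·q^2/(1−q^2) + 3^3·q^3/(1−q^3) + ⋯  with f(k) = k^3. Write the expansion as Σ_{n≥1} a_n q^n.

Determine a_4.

a_4 = 73

n=4: 1·4 2·2 4·1  f→[1+8+64]=73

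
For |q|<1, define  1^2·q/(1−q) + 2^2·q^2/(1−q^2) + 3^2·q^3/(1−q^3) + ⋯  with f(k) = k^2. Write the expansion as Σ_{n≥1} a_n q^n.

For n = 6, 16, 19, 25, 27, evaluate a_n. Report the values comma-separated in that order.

q^6  k|6↦f(k): 1:1 2:4 3:9 6:36  a_6=50
q^16  k|16↦f(k): 1:1 2:4 4:16 8:64 16:256  a_16=341
n=19: 19·1 1·19  f→[361+1]=362
n=25: 25·1 5·5 1·25  f→[625+25+1]=651
d|27:{27,9,3,1}  Σf=729+81+9+1=820

50, 341, 362, 651, 820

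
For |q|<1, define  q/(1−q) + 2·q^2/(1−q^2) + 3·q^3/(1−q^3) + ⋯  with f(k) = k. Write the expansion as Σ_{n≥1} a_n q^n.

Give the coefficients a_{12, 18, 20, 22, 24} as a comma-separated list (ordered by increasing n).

28, 39, 42, 36, 60

n=12: 12·1 6·2 4·3 3·4 2·6 1·12  f→[12+6+4+3+2+1]=28
[q^18] f(1)=1,f(2)=2,f(3)=3,f(6)=6,f(9)=9,f(18)=18 ⇒ 39
n=20: 20·1 10·2 5·4 4·5 2·10 1·20  f→[20+10+5+4+2+1]=42
d|22:{1,2,11,22}  Σf=1+2+11+22=36
d|24:{24,12,8,6,4,3,2,1}  Σf=24+12+8+6+4+3+2+1=60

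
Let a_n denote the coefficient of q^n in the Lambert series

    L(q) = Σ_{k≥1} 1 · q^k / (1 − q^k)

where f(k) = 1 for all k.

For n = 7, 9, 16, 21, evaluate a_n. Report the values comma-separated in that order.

n=7: 7·1 1·7  f→[1+1]=2
n=9: 1·9 3·3 9·1  f→[1+1+1]=3
n=16: 1·16 2·8 4·4 8·2 16·1  f→[1+1+1+1+1]=5
d|21:{1,3,7,21}  Σf=1+1+1+1=4

2, 3, 5, 4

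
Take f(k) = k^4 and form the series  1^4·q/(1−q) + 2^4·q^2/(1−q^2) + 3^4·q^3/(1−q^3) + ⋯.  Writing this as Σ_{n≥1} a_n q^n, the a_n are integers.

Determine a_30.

a_30 = 872644

d|30:{30,15,10,6,5,3,2,1}  Σf=810000+50625+10000+1296+625+81+16+1=872644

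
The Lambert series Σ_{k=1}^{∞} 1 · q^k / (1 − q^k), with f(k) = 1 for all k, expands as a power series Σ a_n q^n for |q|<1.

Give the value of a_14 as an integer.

d|14:{14,7,2,1}  Σf=1+1+1+1=4

a_14 = 4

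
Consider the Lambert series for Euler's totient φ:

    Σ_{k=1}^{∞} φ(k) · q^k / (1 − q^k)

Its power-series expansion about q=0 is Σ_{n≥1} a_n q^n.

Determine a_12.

d|12:{12,6,4,3,2,1}  Σφ=4+2+2+2+1+1=12

a_12 = 12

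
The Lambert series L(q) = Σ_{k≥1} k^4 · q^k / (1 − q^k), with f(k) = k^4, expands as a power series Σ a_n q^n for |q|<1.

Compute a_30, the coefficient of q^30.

q^30  k|30↦f(k): 1:1 2:16 3:81 5:625 6:1296 10:10000 15:50625 30:810000  a_30=872644

a_30 = 872644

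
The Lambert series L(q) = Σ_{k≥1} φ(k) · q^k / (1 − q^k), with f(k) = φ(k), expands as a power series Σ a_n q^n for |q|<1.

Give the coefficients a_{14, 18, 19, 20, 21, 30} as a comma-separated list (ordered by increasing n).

[q^14] φ(14)=6,φ(7)=6,φ(2)=1,φ(1)=1 ⇒ 14
d|18:{1,2,3,6,9,18}  Σφ=1+1+2+2+6+6=18
d|19:{1,19}  Σφ=1+18=19
n=20: 1·20 2·10 4·5 5·4 10·2 20·1  φ→[1+1+2+4+4+8]=20
n=21: 1·21 3·7 7·3 21·1  φ→[1+2+6+12]=21
d|30:{30,15,10,6,5,3,2,1}  Σφ=8+8+4+2+4+2+1+1=30

14, 18, 19, 20, 21, 30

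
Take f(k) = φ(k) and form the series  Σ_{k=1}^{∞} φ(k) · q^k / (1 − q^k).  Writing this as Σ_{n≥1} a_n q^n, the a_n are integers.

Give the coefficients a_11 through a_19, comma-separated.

q^11  k|11↦φ(k): 1:1 11:10  a_11=11
d|12:{1,2,3,4,6,12}  Σφ=1+1+2+2+2+4=12
d|13:{1,13}  Σφ=1+12=13
n=14: 1·14 2·7 7·2 14·1  φ→[1+1+6+6]=14
q^15  k|15↦φ(k): 15:8 5:4 3:2 1:1  a_15=15
n=16: 1·16 2·8 4·4 8·2 16·1  φ→[1+1+2+4+8]=16
n=17: 1·17 17·1  φ→[1+16]=17
q^18  k|18↦φ(k): 18:6 9:6 6:2 3:2 2:1 1:1  a_18=18
q^19  k|19↦φ(k): 1:1 19:18  a_19=19

11, 12, 13, 14, 15, 16, 17, 18, 19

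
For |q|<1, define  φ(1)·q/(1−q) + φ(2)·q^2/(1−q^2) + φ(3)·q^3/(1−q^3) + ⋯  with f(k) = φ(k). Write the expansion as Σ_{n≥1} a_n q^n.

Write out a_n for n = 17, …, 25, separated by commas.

n=17: 17·1 1·17  φ→[16+1]=17
n=18: 18·1 9·2 6·3 3·6 2·9 1·18  φ→[6+6+2+2+1+1]=18
d|19:{1,19}  Σφ=1+18=19
n=20: 1·20 2·10 4·5 5·4 10·2 20·1  φ→[1+1+2+4+4+8]=20
q^21  k|21↦φ(k): 21:12 7:6 3:2 1:1  a_21=21
n=22: 22·1 11·2 2·11 1·22  φ→[10+10+1+1]=22
q^23  k|23↦φ(k): 1:1 23:22  a_23=23
q^24  k|24↦φ(k): 1:1 2:1 3:2 4:2 6:2 8:4 12:4 24:8  a_24=24
q^25  k|25↦φ(k): 1:1 5:4 25:20  a_25=25

17, 18, 19, 20, 21, 22, 23, 24, 25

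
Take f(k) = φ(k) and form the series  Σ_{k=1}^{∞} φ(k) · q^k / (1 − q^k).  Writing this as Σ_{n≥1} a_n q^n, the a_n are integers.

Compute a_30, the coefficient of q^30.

[q^30] φ(1)=1,φ(2)=1,φ(3)=2,φ(5)=4,φ(6)=2,φ(10)=4,φ(15)=8,φ(30)=8 ⇒ 30

a_30 = 30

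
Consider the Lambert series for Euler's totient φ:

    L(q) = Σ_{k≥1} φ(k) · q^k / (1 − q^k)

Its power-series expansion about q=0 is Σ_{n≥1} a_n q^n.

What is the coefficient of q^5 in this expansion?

q^5  k|5↦φ(k): 5:4 1:1  a_5=5

a_5 = 5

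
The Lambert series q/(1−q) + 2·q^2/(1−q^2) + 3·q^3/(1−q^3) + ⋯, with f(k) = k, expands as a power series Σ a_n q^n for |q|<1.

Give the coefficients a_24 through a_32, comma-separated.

q^24  k|24↦f(k): 24:24 12:12 8:8 6:6 4:4 3:3 2:2 1:1  a_24=60
[q^25] f(1)=1,f(5)=5,f(25)=25 ⇒ 31
q^26  k|26↦f(k): 1:1 2:2 13:13 26:26  a_26=42
d|27:{27,9,3,1}  Σf=27+9+3+1=40
q^28  k|28↦f(k): 28:28 14:14 7:7 4:4 2:2 1:1  a_28=56
d|29:{1,29}  Σf=1+29=30
[q^30] f(30)=30,f(15)=15,f(10)=10,f(6)=6,f(5)=5,f(3)=3,f(2)=2,f(1)=1 ⇒ 72
q^31  k|31↦f(k): 31:31 1:1  a_31=32
d|32:{1,2,4,8,16,32}  Σf=1+2+4+8+16+32=63

60, 31, 42, 40, 56, 30, 72, 32, 63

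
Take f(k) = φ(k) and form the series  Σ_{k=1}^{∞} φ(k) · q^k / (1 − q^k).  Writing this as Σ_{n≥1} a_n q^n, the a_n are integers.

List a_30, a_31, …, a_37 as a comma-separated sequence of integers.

[q^30] φ(1)=1,φ(2)=1,φ(3)=2,φ(5)=4,φ(6)=2,φ(10)=4,φ(15)=8,φ(30)=8 ⇒ 30
n=31: 1·31 31·1  φ→[1+30]=31
d|32:{1,2,4,8,16,32}  Σφ=1+1+2+4+8+16=32
q^33  k|33↦φ(k): 1:1 3:2 11:10 33:20  a_33=33
[q^34] φ(1)=1,φ(2)=1,φ(17)=16,φ(34)=16 ⇒ 34
q^35  k|35↦φ(k): 35:24 7:6 5:4 1:1  a_35=35
d|36:{36,18,12,9,6,4,3,2,1}  Σφ=12+6+4+6+2+2+2+1+1=36
n=37: 1·37 37·1  φ→[1+36]=37

30, 31, 32, 33, 34, 35, 36, 37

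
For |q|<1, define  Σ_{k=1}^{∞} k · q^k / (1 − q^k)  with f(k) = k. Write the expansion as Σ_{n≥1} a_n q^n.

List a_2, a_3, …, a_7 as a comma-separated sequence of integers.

[q^2] f(1)=1,f(2)=2 ⇒ 3
[q^3] f(3)=3,f(1)=1 ⇒ 4
[q^4] f(1)=1,f(2)=2,f(4)=4 ⇒ 7
[q^5] f(1)=1,f(5)=5 ⇒ 6
d|6:{6,3,2,1}  Σf=6+3+2+1=12
n=7: 7·1 1·7  f→[7+1]=8

3, 4, 7, 6, 12, 8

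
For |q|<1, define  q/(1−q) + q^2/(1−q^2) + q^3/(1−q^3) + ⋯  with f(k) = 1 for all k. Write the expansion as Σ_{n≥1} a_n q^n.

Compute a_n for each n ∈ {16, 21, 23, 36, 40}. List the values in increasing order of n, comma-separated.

q^16  k|16↦f(k): 16:1 8:1 4:1 2:1 1:1  a_16=5
d|21:{21,7,3,1}  Σf=1+1+1+1=4
q^23  k|23↦f(k): 23:1 1:1  a_23=2
q^36  k|36↦f(k): 1:1 2:1 3:1 4:1 6:1 9:1 12:1 18:1 36:1  a_36=9
d|40:{1,2,4,5,8,10,20,40}  Σf=1+1+1+1+1+1+1+1=8

5, 4, 2, 9, 8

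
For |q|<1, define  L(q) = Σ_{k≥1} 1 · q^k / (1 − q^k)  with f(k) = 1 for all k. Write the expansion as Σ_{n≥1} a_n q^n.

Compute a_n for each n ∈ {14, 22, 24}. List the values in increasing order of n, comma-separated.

q^14  k|14↦f(k): 14:1 7:1 2:1 1:1  a_14=4
n=22: 1·22 2·11 11·2 22·1  f→[1+1+1+1]=4
d|24:{1,2,3,4,6,8,12,24}  Σf=1+1+1+1+1+1+1+1=8

4, 4, 8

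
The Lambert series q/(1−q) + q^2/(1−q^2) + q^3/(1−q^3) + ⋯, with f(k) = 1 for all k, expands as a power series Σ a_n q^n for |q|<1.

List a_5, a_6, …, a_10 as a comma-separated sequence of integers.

2, 4, 2, 4, 3, 4

n=5: 5·1 1·5  f→[1+1]=2
n=6: 6·1 3·2 2·3 1·6  f→[1+1+1+1]=4
q^7  k|7↦f(k): 1:1 7:1  a_7=2
[q^8] f(8)=1,f(4)=1,f(2)=1,f(1)=1 ⇒ 4
d|9:{9,3,1}  Σf=1+1+1=3
q^10  k|10↦f(k): 10:1 5:1 2:1 1:1  a_10=4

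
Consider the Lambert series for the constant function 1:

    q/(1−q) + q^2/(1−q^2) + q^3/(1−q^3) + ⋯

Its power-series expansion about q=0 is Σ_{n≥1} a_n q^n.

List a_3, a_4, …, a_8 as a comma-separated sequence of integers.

n=3: 3·1 1·3  f→[1+1]=2
d|4:{1,2,4}  Σf=1+1+1=3
d|5:{5,1}  Σf=1+1=2
n=6: 6·1 3·2 2·3 1·6  f→[1+1+1+1]=4
n=7: 1·7 7·1  f→[1+1]=2
n=8: 1·8 2·4 4·2 8·1  f→[1+1+1+1]=4

2, 3, 2, 4, 2, 4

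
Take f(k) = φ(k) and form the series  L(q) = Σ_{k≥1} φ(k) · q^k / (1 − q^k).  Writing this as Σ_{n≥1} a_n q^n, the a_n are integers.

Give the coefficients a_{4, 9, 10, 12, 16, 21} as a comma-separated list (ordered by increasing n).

q^4  k|4↦φ(k): 4:2 2:1 1:1  a_4=4
d|9:{1,3,9}  Σφ=1+2+6=9
[q^10] φ(1)=1,φ(2)=1,φ(5)=4,φ(10)=4 ⇒ 10
n=12: 12·1 6·2 4·3 3·4 2·6 1·12  φ→[4+2+2+2+1+1]=12
n=16: 16·1 8·2 4·4 2·8 1·16  φ→[8+4+2+1+1]=16
d|21:{1,3,7,21}  Σφ=1+2+6+12=21

4, 9, 10, 12, 16, 21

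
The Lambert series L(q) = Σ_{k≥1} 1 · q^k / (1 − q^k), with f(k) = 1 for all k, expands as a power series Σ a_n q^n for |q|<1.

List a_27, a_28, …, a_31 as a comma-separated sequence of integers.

d|27:{1,3,9,27}  Σf=1+1+1+1=4
q^28  k|28↦f(k): 1:1 2:1 4:1 7:1 14:1 28:1  a_28=6
[q^29] f(1)=1,f(29)=1 ⇒ 2
[q^30] f(1)=1,f(2)=1,f(3)=1,f(5)=1,f(6)=1,f(10)=1,f(15)=1,f(30)=1 ⇒ 8
d|31:{1,31}  Σf=1+1=2

4, 6, 2, 8, 2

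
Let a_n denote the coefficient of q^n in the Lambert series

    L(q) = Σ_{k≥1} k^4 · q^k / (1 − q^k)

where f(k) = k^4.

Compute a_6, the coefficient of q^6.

a_6 = 1394

[q^6] f(1)=1,f(2)=16,f(3)=81,f(6)=1296 ⇒ 1394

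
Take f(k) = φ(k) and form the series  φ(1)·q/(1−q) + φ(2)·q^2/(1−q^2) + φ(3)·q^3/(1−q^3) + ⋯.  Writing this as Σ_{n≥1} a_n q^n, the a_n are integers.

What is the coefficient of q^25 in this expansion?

n=25: 25·1 5·5 1·25  φ→[20+4+1]=25

a_25 = 25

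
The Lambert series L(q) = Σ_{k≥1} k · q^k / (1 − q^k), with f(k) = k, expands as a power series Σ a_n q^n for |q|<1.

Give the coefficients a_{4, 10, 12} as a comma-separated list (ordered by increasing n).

[q^4] f(1)=1,f(2)=2,f(4)=4 ⇒ 7
n=10: 10·1 5·2 2·5 1·10  f→[10+5+2+1]=18
d|12:{1,2,3,4,6,12}  Σf=1+2+3+4+6+12=28

7, 18, 28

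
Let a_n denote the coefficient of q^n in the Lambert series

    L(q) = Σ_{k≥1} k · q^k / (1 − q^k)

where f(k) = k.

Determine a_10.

[q^10] f(1)=1,f(2)=2,f(5)=5,f(10)=10 ⇒ 18

a_10 = 18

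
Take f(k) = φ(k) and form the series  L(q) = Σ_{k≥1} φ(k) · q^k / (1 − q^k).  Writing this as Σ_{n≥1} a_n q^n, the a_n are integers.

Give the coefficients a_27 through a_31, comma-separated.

n=27: 27·1 9·3 3·9 1·27  φ→[18+6+2+1]=27
d|28:{28,14,7,4,2,1}  Σφ=12+6+6+2+1+1=28
[q^29] φ(29)=28,φ(1)=1 ⇒ 29
d|30:{1,2,3,5,6,10,15,30}  Σφ=1+1+2+4+2+4+8+8=30
q^31  k|31↦φ(k): 31:30 1:1  a_31=31

27, 28, 29, 30, 31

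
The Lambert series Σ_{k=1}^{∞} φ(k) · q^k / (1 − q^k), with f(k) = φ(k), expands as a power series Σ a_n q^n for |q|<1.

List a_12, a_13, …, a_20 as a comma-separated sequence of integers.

[q^12] φ(12)=4,φ(6)=2,φ(4)=2,φ(3)=2,φ(2)=1,φ(1)=1 ⇒ 12
q^13  k|13↦φ(k): 1:1 13:12  a_13=13
[q^14] φ(14)=6,φ(7)=6,φ(2)=1,φ(1)=1 ⇒ 14
[q^15] φ(15)=8,φ(5)=4,φ(3)=2,φ(1)=1 ⇒ 15
q^16  k|16↦φ(k): 1:1 2:1 4:2 8:4 16:8  a_16=16
q^17  k|17↦φ(k): 1:1 17:16  a_17=17
[q^18] φ(1)=1,φ(2)=1,φ(3)=2,φ(6)=2,φ(9)=6,φ(18)=6 ⇒ 18
d|19:{1,19}  Σφ=1+18=19
d|20:{1,2,4,5,10,20}  Σφ=1+1+2+4+4+8=20

12, 13, 14, 15, 16, 17, 18, 19, 20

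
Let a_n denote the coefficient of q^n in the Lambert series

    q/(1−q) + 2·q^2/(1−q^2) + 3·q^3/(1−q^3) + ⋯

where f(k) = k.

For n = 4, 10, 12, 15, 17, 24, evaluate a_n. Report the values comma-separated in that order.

q^4  k|4↦f(k): 1:1 2:2 4:4  a_4=7
d|10:{10,5,2,1}  Σf=10+5+2+1=18
q^12  k|12↦f(k): 12:12 6:6 4:4 3:3 2:2 1:1  a_12=28
[q^15] f(1)=1,f(3)=3,f(5)=5,f(15)=15 ⇒ 24
n=17: 17·1 1·17  f→[17+1]=18
q^24  k|24↦f(k): 24:24 12:12 8:8 6:6 4:4 3:3 2:2 1:1  a_24=60

7, 18, 28, 24, 18, 60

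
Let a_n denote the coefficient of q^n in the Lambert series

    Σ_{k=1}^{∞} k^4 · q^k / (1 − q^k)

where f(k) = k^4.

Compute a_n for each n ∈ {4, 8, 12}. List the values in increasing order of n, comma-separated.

273, 4369, 22386

d|4:{1,2,4}  Σf=1+16+256=273
d|8:{1,2,4,8}  Σf=1+16+256+4096=4369
[q^12] f(12)=20736,f(6)=1296,f(4)=256,f(3)=81,f(2)=16,f(1)=1 ⇒ 22386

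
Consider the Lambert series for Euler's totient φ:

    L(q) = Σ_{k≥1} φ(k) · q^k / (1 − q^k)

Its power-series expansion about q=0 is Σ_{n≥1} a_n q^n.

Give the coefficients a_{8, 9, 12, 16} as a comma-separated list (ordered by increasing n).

[q^8] φ(8)=4,φ(4)=2,φ(2)=1,φ(1)=1 ⇒ 8
d|9:{9,3,1}  Σφ=6+2+1=9
[q^12] φ(12)=4,φ(6)=2,φ(4)=2,φ(3)=2,φ(2)=1,φ(1)=1 ⇒ 12
n=16: 16·1 8·2 4·4 2·8 1·16  φ→[8+4+2+1+1]=16

8, 9, 12, 16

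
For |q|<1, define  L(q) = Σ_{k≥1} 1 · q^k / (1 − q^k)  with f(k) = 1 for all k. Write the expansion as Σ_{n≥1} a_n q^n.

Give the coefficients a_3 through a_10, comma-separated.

2, 3, 2, 4, 2, 4, 3, 4

d|3:{3,1}  Σf=1+1=2
d|4:{4,2,1}  Σf=1+1+1=3
q^5  k|5↦f(k): 5:1 1:1  a_5=2
n=6: 6·1 3·2 2·3 1·6  f→[1+1+1+1]=4
d|7:{7,1}  Σf=1+1=2
d|8:{8,4,2,1}  Σf=1+1+1+1=4
[q^9] f(9)=1,f(3)=1,f(1)=1 ⇒ 3
q^10  k|10↦f(k): 1:1 2:1 5:1 10:1  a_10=4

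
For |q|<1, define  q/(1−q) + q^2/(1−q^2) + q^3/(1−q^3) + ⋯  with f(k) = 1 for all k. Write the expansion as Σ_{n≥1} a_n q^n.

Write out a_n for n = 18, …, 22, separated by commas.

6, 2, 6, 4, 4

d|18:{18,9,6,3,2,1}  Σf=1+1+1+1+1+1=6
d|19:{1,19}  Σf=1+1=2
n=20: 20·1 10·2 5·4 4·5 2·10 1·20  f→[1+1+1+1+1+1]=6
q^21  k|21↦f(k): 21:1 7:1 3:1 1:1  a_21=4
n=22: 22·1 11·2 2·11 1·22  f→[1+1+1+1]=4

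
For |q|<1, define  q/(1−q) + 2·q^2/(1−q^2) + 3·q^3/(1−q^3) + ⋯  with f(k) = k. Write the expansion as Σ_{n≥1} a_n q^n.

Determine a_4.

q^4  k|4↦f(k): 4:4 2:2 1:1  a_4=7

a_4 = 7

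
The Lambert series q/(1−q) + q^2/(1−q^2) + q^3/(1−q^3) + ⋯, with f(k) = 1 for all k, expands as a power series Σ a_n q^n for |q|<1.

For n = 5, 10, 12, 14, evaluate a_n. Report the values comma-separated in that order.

d|5:{1,5}  Σf=1+1=2
d|10:{10,5,2,1}  Σf=1+1+1+1=4
q^12  k|12↦f(k): 1:1 2:1 3:1 4:1 6:1 12:1  a_12=6
q^14  k|14↦f(k): 14:1 7:1 2:1 1:1  a_14=4

2, 4, 6, 4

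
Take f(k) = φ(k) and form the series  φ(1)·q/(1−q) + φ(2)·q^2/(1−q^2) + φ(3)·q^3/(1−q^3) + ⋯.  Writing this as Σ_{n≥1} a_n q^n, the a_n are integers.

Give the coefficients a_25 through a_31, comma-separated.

q^25  k|25↦φ(k): 1:1 5:4 25:20  a_25=25
q^26  k|26↦φ(k): 26:12 13:12 2:1 1:1  a_26=26
n=27: 1·27 3·9 9·3 27·1  φ→[1+2+6+18]=27
d|28:{28,14,7,4,2,1}  Σφ=12+6+6+2+1+1=28
n=29: 29·1 1·29  φ→[28+1]=29
q^30  k|30↦φ(k): 30:8 15:8 10:4 6:2 5:4 3:2 2:1 1:1  a_30=30
[q^31] φ(1)=1,φ(31)=30 ⇒ 31

25, 26, 27, 28, 29, 30, 31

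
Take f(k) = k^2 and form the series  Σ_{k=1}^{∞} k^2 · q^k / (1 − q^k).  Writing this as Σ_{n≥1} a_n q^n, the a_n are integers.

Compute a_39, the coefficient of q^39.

n=39: 1·39 3·13 13·3 39·1  f→[1+9+169+1521]=1700

a_39 = 1700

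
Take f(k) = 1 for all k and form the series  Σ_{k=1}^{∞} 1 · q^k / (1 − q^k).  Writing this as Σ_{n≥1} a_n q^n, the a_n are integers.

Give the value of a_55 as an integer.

n=55: 1·55 5·11 11·5 55·1  f→[1+1+1+1]=4

a_55 = 4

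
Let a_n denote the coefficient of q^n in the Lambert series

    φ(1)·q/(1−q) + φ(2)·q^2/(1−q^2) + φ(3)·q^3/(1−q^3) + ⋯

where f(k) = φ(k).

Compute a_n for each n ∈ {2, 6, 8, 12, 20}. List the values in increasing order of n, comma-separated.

n=2: 2·1 1·2  φ→[1+1]=2
[q^6] φ(6)=2,φ(3)=2,φ(2)=1,φ(1)=1 ⇒ 6
q^8  k|8↦φ(k): 8:4 4:2 2:1 1:1  a_8=8
n=12: 1·12 2·6 3·4 4·3 6·2 12·1  φ→[1+1+2+2+2+4]=12
n=20: 1·20 2·10 4·5 5·4 10·2 20·1  φ→[1+1+2+4+4+8]=20

2, 6, 8, 12, 20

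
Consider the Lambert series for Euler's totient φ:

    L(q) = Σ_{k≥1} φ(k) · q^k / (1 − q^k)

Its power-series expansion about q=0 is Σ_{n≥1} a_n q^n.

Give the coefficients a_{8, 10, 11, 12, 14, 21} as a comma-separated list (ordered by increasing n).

d|8:{8,4,2,1}  Σφ=4+2+1+1=8
[q^10] φ(1)=1,φ(2)=1,φ(5)=4,φ(10)=4 ⇒ 10
n=11: 11·1 1·11  φ→[10+1]=11
d|12:{12,6,4,3,2,1}  Σφ=4+2+2+2+1+1=12
[q^14] φ(14)=6,φ(7)=6,φ(2)=1,φ(1)=1 ⇒ 14
[q^21] φ(1)=1,φ(3)=2,φ(7)=6,φ(21)=12 ⇒ 21

8, 10, 11, 12, 14, 21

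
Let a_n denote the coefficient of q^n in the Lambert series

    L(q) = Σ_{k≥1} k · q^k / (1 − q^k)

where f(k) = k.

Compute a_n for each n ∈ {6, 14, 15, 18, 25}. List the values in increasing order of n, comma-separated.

[q^6] f(6)=6,f(3)=3,f(2)=2,f(1)=1 ⇒ 12
n=14: 14·1 7·2 2·7 1·14  f→[14+7+2+1]=24
[q^15] f(1)=1,f(3)=3,f(5)=5,f(15)=15 ⇒ 24
q^18  k|18↦f(k): 1:1 2:2 3:3 6:6 9:9 18:18  a_18=39
d|25:{1,5,25}  Σf=1+5+25=31

12, 24, 24, 39, 31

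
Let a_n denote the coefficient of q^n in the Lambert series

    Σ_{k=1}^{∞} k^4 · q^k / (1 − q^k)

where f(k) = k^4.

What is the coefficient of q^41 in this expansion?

[q^41] f(1)=1,f(41)=2825761 ⇒ 2825762

a_41 = 2825762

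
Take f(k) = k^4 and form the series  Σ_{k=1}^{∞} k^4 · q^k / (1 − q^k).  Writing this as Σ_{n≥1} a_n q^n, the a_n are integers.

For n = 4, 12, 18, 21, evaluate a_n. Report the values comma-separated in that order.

273, 22386, 112931, 196964

d|4:{1,2,4}  Σf=1+16+256=273
[q^12] f(12)=20736,f(6)=1296,f(4)=256,f(3)=81,f(2)=16,f(1)=1 ⇒ 22386
d|18:{18,9,6,3,2,1}  Σf=104976+6561+1296+81+16+1=112931
q^21  k|21↦f(k): 21:194481 7:2401 3:81 1:1  a_21=196964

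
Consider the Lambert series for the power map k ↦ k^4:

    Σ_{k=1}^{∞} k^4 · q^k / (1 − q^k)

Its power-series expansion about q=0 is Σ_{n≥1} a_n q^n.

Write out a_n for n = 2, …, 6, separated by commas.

17, 82, 273, 626, 1394

q^2  k|2↦f(k): 2:16 1:1  a_2=17
q^3  k|3↦f(k): 3:81 1:1  a_3=82
d|4:{1,2,4}  Σf=1+16+256=273
n=5: 1·5 5·1  f→[1+625]=626
q^6  k|6↦f(k): 6:1296 3:81 2:16 1:1  a_6=1394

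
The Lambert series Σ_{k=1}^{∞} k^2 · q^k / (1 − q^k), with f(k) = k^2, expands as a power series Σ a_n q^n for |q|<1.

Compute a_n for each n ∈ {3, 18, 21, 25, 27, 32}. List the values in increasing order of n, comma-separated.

n=3: 1·3 3·1  f→[1+9]=10
d|18:{18,9,6,3,2,1}  Σf=324+81+36+9+4+1=455
d|21:{1,3,7,21}  Σf=1+9+49+441=500
[q^25] f(1)=1,f(5)=25,f(25)=625 ⇒ 651
d|27:{1,3,9,27}  Σf=1+9+81+729=820
n=32: 32·1 16·2 8·4 4·8 2·16 1·32  f→[1024+256+64+16+4+1]=1365

10, 455, 500, 651, 820, 1365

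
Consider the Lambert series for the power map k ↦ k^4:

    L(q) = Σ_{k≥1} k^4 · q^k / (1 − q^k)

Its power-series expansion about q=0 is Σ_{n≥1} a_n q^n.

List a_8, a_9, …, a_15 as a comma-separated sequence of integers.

4369, 6643, 10642, 14642, 22386, 28562, 40834, 51332

n=8: 8·1 4·2 2·4 1·8  f→[4096+256+16+1]=4369
d|9:{1,3,9}  Σf=1+81+6561=6643
q^10  k|10↦f(k): 10:10000 5:625 2:16 1:1  a_10=10642
q^11  k|11↦f(k): 1:1 11:14641  a_11=14642
[q^12] f(1)=1,f(2)=16,f(3)=81,f(4)=256,f(6)=1296,f(12)=20736 ⇒ 22386
q^13  k|13↦f(k): 13:28561 1:1  a_13=28562
q^14  k|14↦f(k): 14:38416 7:2401 2:16 1:1  a_14=40834
q^15  k|15↦f(k): 1:1 3:81 5:625 15:50625  a_15=51332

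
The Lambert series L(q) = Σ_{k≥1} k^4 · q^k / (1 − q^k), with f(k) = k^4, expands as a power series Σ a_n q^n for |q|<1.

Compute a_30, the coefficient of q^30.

q^30  k|30↦f(k): 30:810000 15:50625 10:10000 6:1296 5:625 3:81 2:16 1:1  a_30=872644

a_30 = 872644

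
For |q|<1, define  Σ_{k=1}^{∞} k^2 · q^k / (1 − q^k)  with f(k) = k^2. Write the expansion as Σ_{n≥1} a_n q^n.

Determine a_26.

n=26: 1·26 2·13 13·2 26·1  f→[1+4+169+676]=850

a_26 = 850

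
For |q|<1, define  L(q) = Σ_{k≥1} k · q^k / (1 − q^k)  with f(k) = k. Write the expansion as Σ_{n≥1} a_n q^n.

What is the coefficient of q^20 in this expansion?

a_20 = 42

n=20: 20·1 10·2 5·4 4·5 2·10 1·20  f→[20+10+5+4+2+1]=42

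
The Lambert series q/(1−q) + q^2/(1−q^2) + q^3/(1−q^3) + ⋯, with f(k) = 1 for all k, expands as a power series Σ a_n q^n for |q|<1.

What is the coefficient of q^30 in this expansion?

a_30 = 8

[q^30] f(1)=1,f(2)=1,f(3)=1,f(5)=1,f(6)=1,f(10)=1,f(15)=1,f(30)=1 ⇒ 8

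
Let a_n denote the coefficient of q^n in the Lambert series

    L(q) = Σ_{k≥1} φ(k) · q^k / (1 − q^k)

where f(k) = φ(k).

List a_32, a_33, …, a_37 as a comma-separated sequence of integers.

d|32:{32,16,8,4,2,1}  Σφ=16+8+4+2+1+1=32
q^33  k|33↦φ(k): 33:20 11:10 3:2 1:1  a_33=33
n=34: 34·1 17·2 2·17 1·34  φ→[16+16+1+1]=34
q^35  k|35↦φ(k): 1:1 5:4 7:6 35:24  a_35=35
d|36:{1,2,3,4,6,9,12,18,36}  Σφ=1+1+2+2+2+6+4+6+12=36
n=37: 1·37 37·1  φ→[1+36]=37

32, 33, 34, 35, 36, 37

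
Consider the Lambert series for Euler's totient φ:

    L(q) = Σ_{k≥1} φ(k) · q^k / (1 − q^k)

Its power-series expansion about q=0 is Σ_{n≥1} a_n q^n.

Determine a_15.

n=15: 15·1 5·3 3·5 1·15  φ→[8+4+2+1]=15

a_15 = 15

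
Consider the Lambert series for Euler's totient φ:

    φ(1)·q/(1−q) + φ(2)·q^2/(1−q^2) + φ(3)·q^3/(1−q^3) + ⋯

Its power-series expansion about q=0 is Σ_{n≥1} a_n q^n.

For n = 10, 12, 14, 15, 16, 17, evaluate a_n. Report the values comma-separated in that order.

q^10  k|10↦φ(k): 10:4 5:4 2:1 1:1  a_10=10
n=12: 12·1 6·2 4·3 3·4 2·6 1·12  φ→[4+2+2+2+1+1]=12
d|14:{14,7,2,1}  Σφ=6+6+1+1=14
n=15: 1·15 3·5 5·3 15·1  φ→[1+2+4+8]=15
q^16  k|16↦φ(k): 16:8 8:4 4:2 2:1 1:1  a_16=16
d|17:{17,1}  Σφ=16+1=17

10, 12, 14, 15, 16, 17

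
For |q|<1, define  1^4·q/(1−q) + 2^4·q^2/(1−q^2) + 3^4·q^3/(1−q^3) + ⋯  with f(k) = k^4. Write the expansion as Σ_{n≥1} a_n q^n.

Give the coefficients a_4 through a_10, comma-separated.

273, 626, 1394, 2402, 4369, 6643, 10642

d|4:{4,2,1}  Σf=256+16+1=273
[q^5] f(1)=1,f(5)=625 ⇒ 626
n=6: 6·1 3·2 2·3 1·6  f→[1296+81+16+1]=1394
n=7: 1·7 7·1  f→[1+2401]=2402
n=8: 8·1 4·2 2·4 1·8  f→[4096+256+16+1]=4369
n=9: 9·1 3·3 1·9  f→[6561+81+1]=6643
n=10: 10·1 5·2 2·5 1·10  f→[10000+625+16+1]=10642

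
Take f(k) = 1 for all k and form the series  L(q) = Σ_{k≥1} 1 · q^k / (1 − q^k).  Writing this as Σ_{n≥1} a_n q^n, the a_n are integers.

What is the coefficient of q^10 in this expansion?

n=10: 1·10 2·5 5·2 10·1  f→[1+1+1+1]=4

a_10 = 4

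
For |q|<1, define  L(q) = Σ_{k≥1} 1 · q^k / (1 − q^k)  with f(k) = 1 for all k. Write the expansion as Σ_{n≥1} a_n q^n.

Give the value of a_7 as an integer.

a_7 = 2

n=7: 1·7 7·1  f→[1+1]=2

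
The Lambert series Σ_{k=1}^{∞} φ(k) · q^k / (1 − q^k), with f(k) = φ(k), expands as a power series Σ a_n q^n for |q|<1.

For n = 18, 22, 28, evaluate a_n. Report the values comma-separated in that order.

n=18: 18·1 9·2 6·3 3·6 2·9 1·18  φ→[6+6+2+2+1+1]=18
[q^22] φ(1)=1,φ(2)=1,φ(11)=10,φ(22)=10 ⇒ 22
[q^28] φ(28)=12,φ(14)=6,φ(7)=6,φ(4)=2,φ(2)=1,φ(1)=1 ⇒ 28

18, 22, 28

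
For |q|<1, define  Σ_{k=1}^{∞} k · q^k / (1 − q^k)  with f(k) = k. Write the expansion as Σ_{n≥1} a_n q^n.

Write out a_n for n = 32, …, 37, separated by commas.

63, 48, 54, 48, 91, 38

d|32:{32,16,8,4,2,1}  Σf=32+16+8+4+2+1=63
[q^33] f(33)=33,f(11)=11,f(3)=3,f(1)=1 ⇒ 48
d|34:{34,17,2,1}  Σf=34+17+2+1=54
q^35  k|35↦f(k): 35:35 7:7 5:5 1:1  a_35=48
[q^36] f(1)=1,f(2)=2,f(3)=3,f(4)=4,f(6)=6,f(9)=9,f(12)=12,f(18)=18,f(36)=36 ⇒ 91
q^37  k|37↦f(k): 1:1 37:37  a_37=38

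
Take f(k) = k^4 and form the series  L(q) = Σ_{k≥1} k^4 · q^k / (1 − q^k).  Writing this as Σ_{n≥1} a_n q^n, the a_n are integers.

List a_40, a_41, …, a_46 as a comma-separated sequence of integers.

q^40  k|40↦f(k): 40:2560000 20:160000 10:10000 8:4096 5:625 4:256 2:16 1:1  a_40=2734994
[q^41] f(1)=1,f(41)=2825761 ⇒ 2825762
[q^42] f(1)=1,f(2)=16,f(3)=81,f(6)=1296,f(7)=2401,f(14)=38416,f(21)=194481,f(42)=3111696 ⇒ 3348388
n=43: 1·43 43·1  f→[1+3418801]=3418802
n=44: 1·44 2·22 4·11 11·4 22·2 44·1  f→[1+16+256+14641+234256+3748096]=3997266
[q^45] f(1)=1,f(3)=81,f(5)=625,f(9)=6561,f(15)=50625,f(45)=4100625 ⇒ 4158518
n=46: 1·46 2·23 23·2 46·1  f→[1+16+279841+4477456]=4757314

2734994, 2825762, 3348388, 3418802, 3997266, 4158518, 4757314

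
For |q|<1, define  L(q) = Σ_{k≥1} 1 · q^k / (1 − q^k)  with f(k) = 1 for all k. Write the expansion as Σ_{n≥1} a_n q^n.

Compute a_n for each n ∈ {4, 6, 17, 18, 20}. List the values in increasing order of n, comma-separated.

d|4:{1,2,4}  Σf=1+1+1=3
[q^6] f(1)=1,f(2)=1,f(3)=1,f(6)=1 ⇒ 4
n=17: 1·17 17·1  f→[1+1]=2
[q^18] f(18)=1,f(9)=1,f(6)=1,f(3)=1,f(2)=1,f(1)=1 ⇒ 6
[q^20] f(20)=1,f(10)=1,f(5)=1,f(4)=1,f(2)=1,f(1)=1 ⇒ 6

3, 4, 2, 6, 6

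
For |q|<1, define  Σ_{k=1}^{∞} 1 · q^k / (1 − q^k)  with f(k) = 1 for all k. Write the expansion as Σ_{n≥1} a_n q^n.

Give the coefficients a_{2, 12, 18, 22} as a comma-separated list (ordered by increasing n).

q^2  k|2↦f(k): 1:1 2:1  a_2=2
[q^12] f(1)=1,f(2)=1,f(3)=1,f(4)=1,f(6)=1,f(12)=1 ⇒ 6
d|18:{18,9,6,3,2,1}  Σf=1+1+1+1+1+1=6
q^22  k|22↦f(k): 1:1 2:1 11:1 22:1  a_22=4

2, 6, 6, 4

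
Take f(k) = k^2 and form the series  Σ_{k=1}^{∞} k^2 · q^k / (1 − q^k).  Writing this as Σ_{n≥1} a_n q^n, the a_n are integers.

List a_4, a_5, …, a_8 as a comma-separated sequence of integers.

21, 26, 50, 50, 85

n=4: 4·1 2·2 1·4  f→[16+4+1]=21
d|5:{5,1}  Σf=25+1=26
[q^6] f(6)=36,f(3)=9,f(2)=4,f(1)=1 ⇒ 50
[q^7] f(7)=49,f(1)=1 ⇒ 50
[q^8] f(1)=1,f(2)=4,f(4)=16,f(8)=64 ⇒ 85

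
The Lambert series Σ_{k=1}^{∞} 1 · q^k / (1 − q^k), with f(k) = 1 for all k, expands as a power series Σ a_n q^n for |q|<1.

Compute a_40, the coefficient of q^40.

q^40  k|40↦f(k): 1:1 2:1 4:1 5:1 8:1 10:1 20:1 40:1  a_40=8

a_40 = 8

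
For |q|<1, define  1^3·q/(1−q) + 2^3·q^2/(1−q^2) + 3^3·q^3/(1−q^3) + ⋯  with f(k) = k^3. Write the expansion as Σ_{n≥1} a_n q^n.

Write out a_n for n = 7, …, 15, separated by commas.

344, 585, 757, 1134, 1332, 2044, 2198, 3096, 3528

[q^7] f(1)=1,f(7)=343 ⇒ 344
[q^8] f(1)=1,f(2)=8,f(4)=64,f(8)=512 ⇒ 585
[q^9] f(9)=729,f(3)=27,f(1)=1 ⇒ 757
q^10  k|10↦f(k): 1:1 2:8 5:125 10:1000  a_10=1134
[q^11] f(1)=1,f(11)=1331 ⇒ 1332
d|12:{1,2,3,4,6,12}  Σf=1+8+27+64+216+1728=2044
[q^13] f(1)=1,f(13)=2197 ⇒ 2198
q^14  k|14↦f(k): 14:2744 7:343 2:8 1:1  a_14=3096
[q^15] f(1)=1,f(3)=27,f(5)=125,f(15)=3375 ⇒ 3528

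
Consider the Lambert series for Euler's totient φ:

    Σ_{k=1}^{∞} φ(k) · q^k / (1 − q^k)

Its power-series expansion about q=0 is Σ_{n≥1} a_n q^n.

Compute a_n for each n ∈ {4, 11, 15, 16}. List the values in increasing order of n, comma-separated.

[q^4] φ(4)=2,φ(2)=1,φ(1)=1 ⇒ 4
d|11:{11,1}  Σφ=10+1=11
q^15  k|15↦φ(k): 1:1 3:2 5:4 15:8  a_15=15
q^16  k|16↦φ(k): 1:1 2:1 4:2 8:4 16:8  a_16=16

4, 11, 15, 16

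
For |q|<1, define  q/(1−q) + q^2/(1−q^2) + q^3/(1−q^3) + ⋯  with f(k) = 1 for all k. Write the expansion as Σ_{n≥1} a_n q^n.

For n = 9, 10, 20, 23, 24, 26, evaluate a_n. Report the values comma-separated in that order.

3, 4, 6, 2, 8, 4

[q^9] f(1)=1,f(3)=1,f(9)=1 ⇒ 3
d|10:{1,2,5,10}  Σf=1+1+1+1=4
n=20: 1·20 2·10 4·5 5·4 10·2 20·1  f→[1+1+1+1+1+1]=6
[q^23] f(23)=1,f(1)=1 ⇒ 2
q^24  k|24↦f(k): 1:1 2:1 3:1 4:1 6:1 8:1 12:1 24:1  a_24=8
q^26  k|26↦f(k): 26:1 13:1 2:1 1:1  a_26=4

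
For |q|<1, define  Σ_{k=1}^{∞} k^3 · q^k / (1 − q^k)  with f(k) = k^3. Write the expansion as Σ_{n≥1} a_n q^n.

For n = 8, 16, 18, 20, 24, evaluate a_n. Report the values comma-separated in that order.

[q^8] f(8)=512,f(4)=64,f(2)=8,f(1)=1 ⇒ 585
q^16  k|16↦f(k): 1:1 2:8 4:64 8:512 16:4096  a_16=4681
d|18:{18,9,6,3,2,1}  Σf=5832+729+216+27+8+1=6813
d|20:{20,10,5,4,2,1}  Σf=8000+1000+125+64+8+1=9198
[q^24] f(1)=1,f(2)=8,f(3)=27,f(4)=64,f(6)=216,f(8)=512,f(12)=1728,f(24)=13824 ⇒ 16380

585, 4681, 6813, 9198, 16380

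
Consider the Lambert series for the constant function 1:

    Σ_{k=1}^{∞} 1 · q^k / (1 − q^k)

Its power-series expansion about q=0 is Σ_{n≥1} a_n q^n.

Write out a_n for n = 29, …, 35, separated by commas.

2, 8, 2, 6, 4, 4, 4

n=29: 29·1 1·29  f→[1+1]=2
n=30: 30·1 15·2 10·3 6·5 5·6 3·10 2·15 1·30  f→[1+1+1+1+1+1+1+1]=8
q^31  k|31↦f(k): 31:1 1:1  a_31=2
q^32  k|32↦f(k): 1:1 2:1 4:1 8:1 16:1 32:1  a_32=6
[q^33] f(1)=1,f(3)=1,f(11)=1,f(33)=1 ⇒ 4
d|34:{1,2,17,34}  Σf=1+1+1+1=4
q^35  k|35↦f(k): 35:1 7:1 5:1 1:1  a_35=4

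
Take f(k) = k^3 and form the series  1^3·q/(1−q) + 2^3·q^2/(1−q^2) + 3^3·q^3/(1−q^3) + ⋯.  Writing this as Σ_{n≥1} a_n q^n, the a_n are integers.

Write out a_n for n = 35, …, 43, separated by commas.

43344, 55261, 50654, 61740, 61544, 73710, 68922, 86688, 79508

n=35: 35·1 7·5 5·7 1·35  f→[42875+343+125+1]=43344
n=36: 36·1 18·2 12·3 9·4 6·6 4·9 3·12 2·18 1·36  f→[46656+5832+1728+729+216+64+27+8+1]=55261
q^37  k|37↦f(k): 37:50653 1:1  a_37=50654
[q^38] f(1)=1,f(2)=8,f(19)=6859,f(38)=54872 ⇒ 61740
q^39  k|39↦f(k): 39:59319 13:2197 3:27 1:1  a_39=61544
q^40  k|40↦f(k): 1:1 2:8 4:64 5:125 8:512 10:1000 20:8000 40:64000  a_40=73710
[q^41] f(1)=1,f(41)=68921 ⇒ 68922
[q^42] f(42)=74088,f(21)=9261,f(14)=2744,f(7)=343,f(6)=216,f(3)=27,f(2)=8,f(1)=1 ⇒ 86688
n=43: 1·43 43·1  f→[1+79507]=79508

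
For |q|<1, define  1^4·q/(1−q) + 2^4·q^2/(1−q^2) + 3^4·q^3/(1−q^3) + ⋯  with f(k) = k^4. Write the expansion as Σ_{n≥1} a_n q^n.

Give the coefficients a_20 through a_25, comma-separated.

d|20:{1,2,4,5,10,20}  Σf=1+16+256+625+10000+160000=170898
d|21:{1,3,7,21}  Σf=1+81+2401+194481=196964
[q^22] f(22)=234256,f(11)=14641,f(2)=16,f(1)=1 ⇒ 248914
d|23:{1,23}  Σf=1+279841=279842
n=24: 1·24 2·12 3·8 4·6 6·4 8·3 12·2 24·1  f→[1+16+81+256+1296+4096+20736+331776]=358258
q^25  k|25↦f(k): 25:390625 5:625 1:1  a_25=391251

170898, 196964, 248914, 279842, 358258, 391251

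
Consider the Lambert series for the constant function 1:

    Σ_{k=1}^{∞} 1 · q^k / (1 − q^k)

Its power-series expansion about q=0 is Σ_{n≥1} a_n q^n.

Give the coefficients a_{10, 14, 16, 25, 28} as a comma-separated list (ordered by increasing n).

4, 4, 5, 3, 6

n=10: 1·10 2·5 5·2 10·1  f→[1+1+1+1]=4
n=14: 1·14 2·7 7·2 14·1  f→[1+1+1+1]=4
d|16:{16,8,4,2,1}  Σf=1+1+1+1+1=5
n=25: 1·25 5·5 25·1  f→[1+1+1]=3
q^28  k|28↦f(k): 1:1 2:1 4:1 7:1 14:1 28:1  a_28=6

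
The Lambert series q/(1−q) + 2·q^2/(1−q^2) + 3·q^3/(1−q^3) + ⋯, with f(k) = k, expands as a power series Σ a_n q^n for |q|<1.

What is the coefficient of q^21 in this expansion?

a_21 = 32

q^21  k|21↦f(k): 21:21 7:7 3:3 1:1  a_21=32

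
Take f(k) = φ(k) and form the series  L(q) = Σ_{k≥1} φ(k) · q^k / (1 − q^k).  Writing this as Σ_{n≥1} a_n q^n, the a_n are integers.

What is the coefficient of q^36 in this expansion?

n=36: 36·1 18·2 12·3 9·4 6·6 4·9 3·12 2·18 1·36  φ→[12+6+4+6+2+2+2+1+1]=36

a_36 = 36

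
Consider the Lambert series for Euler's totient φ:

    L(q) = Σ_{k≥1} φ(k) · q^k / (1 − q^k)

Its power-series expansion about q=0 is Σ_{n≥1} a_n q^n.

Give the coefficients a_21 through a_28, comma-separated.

q^21  k|21↦φ(k): 21:12 7:6 3:2 1:1  a_21=21
n=22: 1·22 2·11 11·2 22·1  φ→[1+1+10+10]=22
d|23:{1,23}  Σφ=1+22=23
q^24  k|24↦φ(k): 24:8 12:4 8:4 6:2 4:2 3:2 2:1 1:1  a_24=24
d|25:{1,5,25}  Σφ=1+4+20=25
[q^26] φ(1)=1,φ(2)=1,φ(13)=12,φ(26)=12 ⇒ 26
n=27: 1·27 3·9 9·3 27·1  φ→[1+2+6+18]=27
q^28  k|28↦φ(k): 1:1 2:1 4:2 7:6 14:6 28:12  a_28=28

21, 22, 23, 24, 25, 26, 27, 28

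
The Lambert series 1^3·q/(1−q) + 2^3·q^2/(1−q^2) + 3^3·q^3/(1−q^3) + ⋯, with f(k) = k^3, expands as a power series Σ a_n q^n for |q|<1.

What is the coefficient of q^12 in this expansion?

a_12 = 2044

n=12: 1·12 2·6 3·4 4·3 6·2 12·1  f→[1+8+27+64+216+1728]=2044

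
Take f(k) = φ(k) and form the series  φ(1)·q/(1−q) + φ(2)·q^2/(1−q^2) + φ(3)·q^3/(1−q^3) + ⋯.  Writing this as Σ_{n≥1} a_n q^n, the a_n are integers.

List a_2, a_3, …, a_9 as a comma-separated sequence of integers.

n=2: 1·2 2·1  φ→[1+1]=2
n=3: 3·1 1·3  φ→[2+1]=3
d|4:{1,2,4}  Σφ=1+1+2=4
[q^5] φ(5)=4,φ(1)=1 ⇒ 5
q^6  k|6↦φ(k): 1:1 2:1 3:2 6:2  a_6=6
n=7: 7·1 1·7  φ→[6+1]=7
[q^8] φ(1)=1,φ(2)=1,φ(4)=2,φ(8)=4 ⇒ 8
q^9  k|9↦φ(k): 9:6 3:2 1:1  a_9=9

2, 3, 4, 5, 6, 7, 8, 9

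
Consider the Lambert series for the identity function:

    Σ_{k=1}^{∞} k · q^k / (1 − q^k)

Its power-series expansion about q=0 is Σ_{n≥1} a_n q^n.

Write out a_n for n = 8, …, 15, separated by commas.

15, 13, 18, 12, 28, 14, 24, 24

n=8: 1·8 2·4 4·2 8·1  f→[1+2+4+8]=15
q^9  k|9↦f(k): 9:9 3:3 1:1  a_9=13
[q^10] f(1)=1,f(2)=2,f(5)=5,f(10)=10 ⇒ 18
n=11: 11·1 1·11  f→[11+1]=12
n=12: 1·12 2·6 3·4 4·3 6·2 12·1  f→[1+2+3+4+6+12]=28
q^13  k|13↦f(k): 13:13 1:1  a_13=14
d|14:{1,2,7,14}  Σf=1+2+7+14=24
d|15:{15,5,3,1}  Σf=15+5+3+1=24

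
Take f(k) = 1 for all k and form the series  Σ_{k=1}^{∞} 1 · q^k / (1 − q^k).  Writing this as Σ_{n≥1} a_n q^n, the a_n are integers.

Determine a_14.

d|14:{14,7,2,1}  Σf=1+1+1+1=4

a_14 = 4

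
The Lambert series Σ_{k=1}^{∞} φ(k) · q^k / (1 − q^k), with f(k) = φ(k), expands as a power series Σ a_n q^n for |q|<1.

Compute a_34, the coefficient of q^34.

d|34:{1,2,17,34}  Σφ=1+1+16+16=34

a_34 = 34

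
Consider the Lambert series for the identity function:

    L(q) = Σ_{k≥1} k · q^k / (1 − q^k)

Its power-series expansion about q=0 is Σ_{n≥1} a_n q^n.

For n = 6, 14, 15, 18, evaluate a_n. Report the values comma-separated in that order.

12, 24, 24, 39

d|6:{1,2,3,6}  Σf=1+2+3+6=12
q^14  k|14↦f(k): 14:14 7:7 2:2 1:1  a_14=24
q^15  k|15↦f(k): 1:1 3:3 5:5 15:15  a_15=24
d|18:{18,9,6,3,2,1}  Σf=18+9+6+3+2+1=39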